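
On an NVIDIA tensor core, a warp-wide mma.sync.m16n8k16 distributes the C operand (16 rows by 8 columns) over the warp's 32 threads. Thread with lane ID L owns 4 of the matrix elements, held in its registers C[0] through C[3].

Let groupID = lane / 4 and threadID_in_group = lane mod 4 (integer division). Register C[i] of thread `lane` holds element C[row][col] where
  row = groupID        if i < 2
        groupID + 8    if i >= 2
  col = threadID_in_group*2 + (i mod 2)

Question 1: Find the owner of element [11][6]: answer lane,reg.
r: 11->gid=3,r8=1  c: 6->tid=3,i&1=0
L=3*4+3=15  i=1*2+0=2

15,2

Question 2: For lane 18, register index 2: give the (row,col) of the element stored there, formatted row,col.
lane 18→18/4=4, 18 mod 4=2
i=2  r:4+8→12  c:2·2+0→4

12,4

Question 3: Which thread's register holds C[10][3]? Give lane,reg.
r:10=>grp=2,rB=1  c:3=>tig=1,lo=1
L=2*4+1=9  i=1*2+1=3

9,3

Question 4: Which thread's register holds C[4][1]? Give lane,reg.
r=4→G=4,rhi=0  c=1→T=0,p=1
L=4*4+0=16  i=0*2+1=1

16,1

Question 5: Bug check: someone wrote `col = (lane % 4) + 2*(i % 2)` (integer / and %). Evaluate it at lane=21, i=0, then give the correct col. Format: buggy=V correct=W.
buggy=1 correct=2

`(lane % 4) + 2*(i % 2)`[21,0]⇒1
lane 21⇒21/4=5, 21 mod 4=1
i=0  r:5+0⇒5  c:2·1+0⇒2
col: 1 vs 2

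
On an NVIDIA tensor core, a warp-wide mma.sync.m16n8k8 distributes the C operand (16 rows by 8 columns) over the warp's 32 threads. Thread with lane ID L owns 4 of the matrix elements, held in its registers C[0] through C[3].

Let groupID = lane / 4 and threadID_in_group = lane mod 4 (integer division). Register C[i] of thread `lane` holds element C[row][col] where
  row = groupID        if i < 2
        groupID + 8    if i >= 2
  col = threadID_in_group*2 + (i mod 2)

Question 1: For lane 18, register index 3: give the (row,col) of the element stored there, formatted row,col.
12,5

lane 18: g=4 (18/4), t=2 (18%4)
i=3: r=4+8=12, c=2*2+1=5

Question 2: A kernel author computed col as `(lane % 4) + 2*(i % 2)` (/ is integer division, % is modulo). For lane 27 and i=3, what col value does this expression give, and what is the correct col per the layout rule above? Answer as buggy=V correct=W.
buggy=5 correct=7

`(lane % 4) + 2*(i % 2)`[27,3]=>5
lane 27=>27/4=6, 27 mod 4=3
i=3  r:6+8=>14  c:2·3+1=>7
col: 5 vs 7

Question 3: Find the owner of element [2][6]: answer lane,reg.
r=2->g=2,rb=0  c=6->t=3,b0=0
L=2*4+3=11  i=0*2+0=0

11,0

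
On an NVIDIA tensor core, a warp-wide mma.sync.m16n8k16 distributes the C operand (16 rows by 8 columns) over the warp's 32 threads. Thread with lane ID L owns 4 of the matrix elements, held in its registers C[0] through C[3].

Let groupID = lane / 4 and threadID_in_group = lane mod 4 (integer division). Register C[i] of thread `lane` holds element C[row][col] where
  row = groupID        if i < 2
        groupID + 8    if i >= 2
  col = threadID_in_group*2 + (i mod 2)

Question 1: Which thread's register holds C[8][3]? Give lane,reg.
r=8->g=0,rb=1  c=3->t=1,b0=1
L=0*4+1=1  i=1*2+1=3

1,3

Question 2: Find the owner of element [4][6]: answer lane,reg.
r=4→G=4,rhi=0  c=6→T=3,p=0
L=4*4+3=19  i=0*2+0=0

19,0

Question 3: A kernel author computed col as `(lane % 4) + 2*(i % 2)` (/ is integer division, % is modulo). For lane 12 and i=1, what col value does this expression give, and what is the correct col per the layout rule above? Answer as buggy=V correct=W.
buggy=2 correct=1

`(lane % 4) + 2*(i % 2)`[12,1]=>2
lane 12: grp=3 (12/4), tig=0 (12%4)
i=1: r=3+0=3, c=0*2+1=1
col: 2 vs 1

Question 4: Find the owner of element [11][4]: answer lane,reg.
14,2

r: 11->gid=3,r8=1  c: 4->tid=2,i&1=0
L=3*4+2=14  i=1*2+0=2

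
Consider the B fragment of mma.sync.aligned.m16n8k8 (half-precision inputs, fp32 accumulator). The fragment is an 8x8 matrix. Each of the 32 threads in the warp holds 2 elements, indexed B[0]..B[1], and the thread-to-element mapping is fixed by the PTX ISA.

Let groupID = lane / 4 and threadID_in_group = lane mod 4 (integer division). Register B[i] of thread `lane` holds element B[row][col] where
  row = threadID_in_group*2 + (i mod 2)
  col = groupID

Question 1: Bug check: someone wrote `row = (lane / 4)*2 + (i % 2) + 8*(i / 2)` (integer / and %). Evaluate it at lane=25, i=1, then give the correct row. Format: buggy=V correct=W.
`(lane / 4)*2 + (i % 2) + 8*(i / 2)`[25,1]=>13
lane 25=>25/4=6, 25 mod 4=1
i=1  r:2·1+1=>3  c:6
row: 13 vs 3

buggy=13 correct=3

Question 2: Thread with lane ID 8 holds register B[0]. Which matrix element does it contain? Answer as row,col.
lane 8: G=2 (8/4), T=0 (8%4)
i=0: r=0*2+0=0, c=G=2

0,2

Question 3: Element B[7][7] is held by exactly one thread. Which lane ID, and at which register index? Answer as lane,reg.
c=7→G=7  r=7→T=3,p=1
L=7*4+3=31  i=1=1

31,1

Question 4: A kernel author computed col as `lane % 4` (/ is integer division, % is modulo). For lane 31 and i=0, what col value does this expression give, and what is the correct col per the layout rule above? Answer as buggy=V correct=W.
`lane % 4`[31,0]=>3
L=31=>grp=31>>2=7, tig=31&3=3
[0]=>row 3·2+0=6  col grp=7
col: 3 vs 7

buggy=3 correct=7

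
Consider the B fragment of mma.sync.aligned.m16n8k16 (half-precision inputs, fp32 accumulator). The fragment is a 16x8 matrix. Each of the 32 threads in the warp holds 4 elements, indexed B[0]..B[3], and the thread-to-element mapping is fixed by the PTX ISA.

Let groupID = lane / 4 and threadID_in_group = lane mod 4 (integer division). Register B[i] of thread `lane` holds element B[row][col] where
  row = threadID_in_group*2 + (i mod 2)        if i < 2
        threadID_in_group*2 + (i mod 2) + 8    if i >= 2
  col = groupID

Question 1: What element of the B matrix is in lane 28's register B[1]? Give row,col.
1,7

28: g=7,t=0
[1] (0*2+1+0,7) = (1,7)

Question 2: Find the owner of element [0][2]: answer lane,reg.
c: 2->gid=2  r: 0->r8=0,tid=0,i&1=0
L=2*4+0=8  i=0*2+0=0

8,0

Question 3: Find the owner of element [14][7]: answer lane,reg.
31,2

c: 7->gid=7  r: 14->r8=1,tid=3,i&1=0
L=7*4+3=31  i=1*2+0=2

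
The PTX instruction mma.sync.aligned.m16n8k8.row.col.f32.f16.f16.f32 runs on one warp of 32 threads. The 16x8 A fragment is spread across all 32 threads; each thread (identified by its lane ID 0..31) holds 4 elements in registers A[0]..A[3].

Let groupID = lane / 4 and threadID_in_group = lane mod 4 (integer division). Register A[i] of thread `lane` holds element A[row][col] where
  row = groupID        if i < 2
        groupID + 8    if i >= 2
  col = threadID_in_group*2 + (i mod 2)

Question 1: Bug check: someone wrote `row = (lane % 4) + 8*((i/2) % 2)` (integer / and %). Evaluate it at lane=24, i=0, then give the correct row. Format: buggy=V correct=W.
`(lane % 4) + 8*((i/2) % 2)`[24,0]->0
L=24->gid=24>>2=6, tid=24&3=0
[0]->row 6+0=6  col 0·2+0=0
row: 0 vs 6

buggy=0 correct=6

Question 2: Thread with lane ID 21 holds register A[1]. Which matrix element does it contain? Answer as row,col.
5,3

21: G=5,T=1
[1] (5+0,1*2+1) = (5,3)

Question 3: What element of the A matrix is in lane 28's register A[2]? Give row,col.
lane 28=>28/4=7, 28 mod 4=0
i=2  r:7+8=>15  c:2·0+0=>0

15,0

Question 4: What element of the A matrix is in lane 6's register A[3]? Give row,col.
9,5

6: gid=1,tid=2
[3] (1+8,2*2+1) = (9,5)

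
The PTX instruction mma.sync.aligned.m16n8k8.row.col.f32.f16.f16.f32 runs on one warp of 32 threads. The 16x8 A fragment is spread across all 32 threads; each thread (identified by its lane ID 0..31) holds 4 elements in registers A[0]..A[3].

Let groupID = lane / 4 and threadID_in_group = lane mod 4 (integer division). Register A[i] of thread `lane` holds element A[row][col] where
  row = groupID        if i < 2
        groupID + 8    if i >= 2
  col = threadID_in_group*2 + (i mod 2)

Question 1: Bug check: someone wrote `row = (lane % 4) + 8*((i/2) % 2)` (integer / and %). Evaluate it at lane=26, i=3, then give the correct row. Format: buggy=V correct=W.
`(lane % 4) + 8*((i/2) % 2)`[26,3]=>10
lane 26: grp=6 (26/4), tig=2 (26%4)
i=3: r=6+8=14, c=2*2+1=5
row: 10 vs 14

buggy=10 correct=14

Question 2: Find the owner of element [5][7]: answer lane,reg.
23,1

r: 5->gid=5,r8=0  c: 7->tid=3,i&1=1
L=5*4+3=23  i=0*2+1=1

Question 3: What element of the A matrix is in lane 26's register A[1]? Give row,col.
6,5

L=26=>grp=26>>2=6, tig=26&3=2
[1]=>row 6+0=6  col 2·2+1=5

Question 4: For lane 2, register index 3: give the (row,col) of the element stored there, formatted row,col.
L=2->g=2>>2=0, t=2&3=2
[3]->row 0+8=8  col 2·2+1=5

8,5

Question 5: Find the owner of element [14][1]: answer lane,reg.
r=14→G=6,rhi=1  c=1→T=0,p=1
L=6*4+0=24  i=1*2+1=3

24,3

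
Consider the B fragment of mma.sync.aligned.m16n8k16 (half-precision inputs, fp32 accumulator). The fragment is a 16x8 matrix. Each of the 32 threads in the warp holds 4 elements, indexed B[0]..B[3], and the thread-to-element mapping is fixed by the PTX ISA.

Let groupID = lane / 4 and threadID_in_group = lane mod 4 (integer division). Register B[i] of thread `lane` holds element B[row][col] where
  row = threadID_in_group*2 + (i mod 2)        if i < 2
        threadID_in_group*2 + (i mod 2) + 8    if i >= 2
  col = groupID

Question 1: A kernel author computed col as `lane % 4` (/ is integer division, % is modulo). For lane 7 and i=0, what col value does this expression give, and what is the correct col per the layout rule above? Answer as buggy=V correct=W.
`lane % 4`[7,0]⇒3
lane 7⇒7/4=1, 7 mod 4=3
i=0  r:2·3+0+0⇒6  c:1
col: 3 vs 1

buggy=3 correct=1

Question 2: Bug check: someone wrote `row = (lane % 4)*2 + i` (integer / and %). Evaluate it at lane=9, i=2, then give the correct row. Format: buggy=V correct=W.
buggy=4 correct=10

`(lane % 4)*2 + i`[9,2]->4
lane 9->9/4=2, 9 mod 4=1
i=2  r:2·1+0+8->10  c:2
row: 4 vs 10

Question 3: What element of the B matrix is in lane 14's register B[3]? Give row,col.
13,3

lane 14->14/4=3, 14 mod 4=2
i=3  r:2·2+1+8->13  c:3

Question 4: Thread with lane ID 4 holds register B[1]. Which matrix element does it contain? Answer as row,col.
1,1

L=4->gid=4>>2=1, tid=4&3=0
[1]->row 0·2+1+0=1  col gid=1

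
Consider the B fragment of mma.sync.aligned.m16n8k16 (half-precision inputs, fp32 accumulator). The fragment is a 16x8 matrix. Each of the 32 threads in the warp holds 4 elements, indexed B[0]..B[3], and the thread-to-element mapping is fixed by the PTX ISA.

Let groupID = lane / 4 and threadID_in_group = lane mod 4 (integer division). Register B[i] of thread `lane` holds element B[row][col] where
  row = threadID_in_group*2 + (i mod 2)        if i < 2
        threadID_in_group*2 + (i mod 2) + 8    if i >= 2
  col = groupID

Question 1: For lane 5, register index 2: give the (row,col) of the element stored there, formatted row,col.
lane 5->5/4=1, 5 mod 4=1
i=2  r:2·1+0+8->10  c:1

10,1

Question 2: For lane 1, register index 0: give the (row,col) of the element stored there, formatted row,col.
lane 1: G=0 (1/4), T=1 (1%4)
i=0: r=1*2+0+0=2, c=G=0

2,0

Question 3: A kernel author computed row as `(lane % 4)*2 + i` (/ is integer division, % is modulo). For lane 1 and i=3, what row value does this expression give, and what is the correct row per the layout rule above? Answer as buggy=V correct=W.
`(lane % 4)*2 + i`[1,3]→5
lane 1: G=0 (1/4), T=1 (1%4)
i=3: r=1*2+1+8=11, c=G=0
row: 5 vs 11

buggy=5 correct=11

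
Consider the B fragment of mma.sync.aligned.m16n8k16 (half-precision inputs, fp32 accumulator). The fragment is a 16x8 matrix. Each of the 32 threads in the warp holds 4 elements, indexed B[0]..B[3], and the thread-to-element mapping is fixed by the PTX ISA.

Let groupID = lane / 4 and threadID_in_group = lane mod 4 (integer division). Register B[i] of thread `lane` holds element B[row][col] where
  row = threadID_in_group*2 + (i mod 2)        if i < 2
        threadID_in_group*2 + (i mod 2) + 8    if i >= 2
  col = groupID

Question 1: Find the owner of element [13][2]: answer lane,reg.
c=2->g=2  r=13->rb=1,t=2,b0=1
L=2*4+2=10  i=1*2+1=3

10,3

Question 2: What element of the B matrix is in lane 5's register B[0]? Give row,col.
lane 5→5/4=1, 5 mod 4=1
i=0  r:2·1+0+0→2  c:1

2,1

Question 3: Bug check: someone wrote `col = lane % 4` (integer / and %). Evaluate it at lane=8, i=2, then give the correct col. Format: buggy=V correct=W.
buggy=0 correct=2

`lane % 4`[8,2]->0
8: gid=2,tid=0
[2] (0*2+0+8,2) = (8,2)
col: 0 vs 2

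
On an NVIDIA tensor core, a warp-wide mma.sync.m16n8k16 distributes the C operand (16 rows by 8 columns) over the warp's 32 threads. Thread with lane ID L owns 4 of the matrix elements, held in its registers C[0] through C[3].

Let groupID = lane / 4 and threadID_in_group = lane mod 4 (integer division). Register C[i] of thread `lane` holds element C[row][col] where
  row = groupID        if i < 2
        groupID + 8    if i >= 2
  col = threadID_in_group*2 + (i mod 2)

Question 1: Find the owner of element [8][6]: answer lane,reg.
3,2

r=8->g=0,rb=1  c=6->t=3,b0=0
L=0*4+3=3  i=1*2+0=2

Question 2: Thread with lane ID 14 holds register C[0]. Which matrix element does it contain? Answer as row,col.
L=14->g=14>>2=3, t=14&3=2
[0]->row 3+0=3  col 2·2+0=4

3,4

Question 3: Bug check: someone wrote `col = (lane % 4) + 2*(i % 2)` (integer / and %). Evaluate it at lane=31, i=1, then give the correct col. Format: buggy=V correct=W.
buggy=5 correct=7

`(lane % 4) + 2*(i % 2)`[31,1]→5
lane 31: G=7 (31/4), T=3 (31%4)
i=1: r=7+0=7, c=3*2+1=7
col: 5 vs 7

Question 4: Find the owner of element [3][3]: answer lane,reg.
13,1

r=3→G=3,rhi=0  c=3→T=1,p=1
L=3*4+1=13  i=0*2+1=1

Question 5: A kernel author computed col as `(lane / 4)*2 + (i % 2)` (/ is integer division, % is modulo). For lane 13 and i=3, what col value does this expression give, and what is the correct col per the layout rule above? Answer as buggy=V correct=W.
buggy=7 correct=3

`(lane / 4)*2 + (i % 2)`[13,3]=>7
lane 13=>13/4=3, 13 mod 4=1
i=3  r:3+8=>11  c:2·1+1=>3
col: 7 vs 3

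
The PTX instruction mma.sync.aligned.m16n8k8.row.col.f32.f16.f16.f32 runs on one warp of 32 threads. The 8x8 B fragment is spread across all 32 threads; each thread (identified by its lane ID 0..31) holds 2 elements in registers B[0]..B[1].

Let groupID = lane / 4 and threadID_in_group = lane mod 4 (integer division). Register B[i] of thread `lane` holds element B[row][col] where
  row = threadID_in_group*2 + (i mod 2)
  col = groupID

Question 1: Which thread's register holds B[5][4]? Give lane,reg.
c:4=>grp=4  r:5=>tig=2,lo=1
L=4*4+2=18  i=1=1

18,1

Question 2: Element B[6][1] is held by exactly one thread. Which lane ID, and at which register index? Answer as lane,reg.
7,0

c=1→G=1  r=6→T=3,p=0
L=1*4+3=7  i=0=0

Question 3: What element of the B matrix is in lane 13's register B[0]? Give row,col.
L=13⇒gr=13>>2=3, th=13&3=1
[0]⇒row 1·2+0=2  col gr=3

2,3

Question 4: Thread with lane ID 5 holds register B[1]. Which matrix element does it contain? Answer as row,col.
lane 5: g=1 (5/4), t=1 (5%4)
i=1: r=1*2+1=3, c=g=1

3,1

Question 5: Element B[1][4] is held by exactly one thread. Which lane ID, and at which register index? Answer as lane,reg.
c: 4->gid=4  r: 1->tid=0,i&1=1
L=4*4+0=16  i=1=1

16,1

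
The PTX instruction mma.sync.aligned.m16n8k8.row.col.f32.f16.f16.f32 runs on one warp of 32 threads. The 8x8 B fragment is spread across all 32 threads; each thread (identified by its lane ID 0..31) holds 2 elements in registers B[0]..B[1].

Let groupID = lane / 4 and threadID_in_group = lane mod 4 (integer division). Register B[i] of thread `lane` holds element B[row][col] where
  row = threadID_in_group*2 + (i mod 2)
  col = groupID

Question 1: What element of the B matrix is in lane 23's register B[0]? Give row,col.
6,5

lane 23⇒23/4=5, 23 mod 4=3
i=0  r:2·3+0⇒6  c:5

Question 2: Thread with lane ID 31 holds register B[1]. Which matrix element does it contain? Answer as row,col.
lane 31: gid=7 (31/4), tid=3 (31%4)
i=1: r=3*2+1=7, c=gid=7

7,7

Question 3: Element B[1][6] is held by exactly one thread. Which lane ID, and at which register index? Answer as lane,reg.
c=6->g=6  r=1->t=0,b0=1
L=6*4+0=24  i=1=1

24,1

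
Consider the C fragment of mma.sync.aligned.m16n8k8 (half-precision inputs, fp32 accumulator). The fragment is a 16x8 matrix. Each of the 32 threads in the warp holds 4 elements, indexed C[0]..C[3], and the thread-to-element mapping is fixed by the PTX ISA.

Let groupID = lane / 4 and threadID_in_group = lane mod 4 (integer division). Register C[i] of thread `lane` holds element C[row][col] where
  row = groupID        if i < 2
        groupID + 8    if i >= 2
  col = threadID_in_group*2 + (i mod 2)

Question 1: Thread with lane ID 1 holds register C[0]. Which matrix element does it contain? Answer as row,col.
1: gr=0,th=1
[0] (0+0,1*2+0) = (0,2)

0,2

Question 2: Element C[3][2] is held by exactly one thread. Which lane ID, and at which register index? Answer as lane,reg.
r=3⇒gr=3,Rb=0  c=2⇒th=1,odd=0
L=3*4+1=13  i=0*2+0=0

13,0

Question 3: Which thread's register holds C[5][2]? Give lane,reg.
r:5=>grp=5,rB=0  c:2=>tig=1,lo=0
L=5*4+1=21  i=0*2+0=0

21,0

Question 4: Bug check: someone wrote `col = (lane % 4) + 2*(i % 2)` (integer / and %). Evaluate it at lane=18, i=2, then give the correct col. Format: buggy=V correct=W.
`(lane % 4) + 2*(i % 2)`[18,2]=>2
lane 18: grp=4 (18/4), tig=2 (18%4)
i=2: r=4+8=12, c=2*2+0=4
col: 2 vs 4

buggy=2 correct=4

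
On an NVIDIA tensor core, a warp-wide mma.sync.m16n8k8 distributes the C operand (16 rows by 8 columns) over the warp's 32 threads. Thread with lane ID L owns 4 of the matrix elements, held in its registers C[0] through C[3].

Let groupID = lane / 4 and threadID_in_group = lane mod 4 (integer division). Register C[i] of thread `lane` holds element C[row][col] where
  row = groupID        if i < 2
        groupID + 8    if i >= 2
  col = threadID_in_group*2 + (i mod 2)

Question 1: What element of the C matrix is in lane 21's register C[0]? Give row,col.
L=21→G=21>>2=5, T=21&3=1
[0]→row 5+0=5  col 1·2+0=2

5,2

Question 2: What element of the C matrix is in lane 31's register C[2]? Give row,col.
15,6

lane 31: G=7 (31/4), T=3 (31%4)
i=2: r=7+8=15, c=3*2+0=6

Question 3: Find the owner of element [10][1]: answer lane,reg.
r: 10->gid=2,r8=1  c: 1->tid=0,i&1=1
L=2*4+0=8  i=1*2+1=3

8,3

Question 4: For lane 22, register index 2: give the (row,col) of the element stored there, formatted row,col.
13,4

lane 22->22/4=5, 22 mod 4=2
i=2  r:5+8->13  c:2·2+0->4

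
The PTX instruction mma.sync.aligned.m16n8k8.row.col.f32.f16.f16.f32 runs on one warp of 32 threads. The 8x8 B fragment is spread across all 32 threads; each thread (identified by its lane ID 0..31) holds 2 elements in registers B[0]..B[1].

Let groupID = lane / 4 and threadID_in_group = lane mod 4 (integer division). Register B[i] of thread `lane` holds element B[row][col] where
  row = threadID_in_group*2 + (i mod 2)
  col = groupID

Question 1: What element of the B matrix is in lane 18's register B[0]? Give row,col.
4,4

lane 18: G=4 (18/4), T=2 (18%4)
i=0: r=2*2+0=4, c=G=4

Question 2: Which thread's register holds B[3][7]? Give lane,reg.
29,1

c=7⇒gr=7  r=3⇒th=1,odd=1
L=7*4+1=29  i=1=1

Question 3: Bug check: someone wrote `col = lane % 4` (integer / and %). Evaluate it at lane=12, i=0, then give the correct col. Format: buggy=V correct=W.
buggy=0 correct=3

`lane % 4`[12,0]->0
lane 12: gid=3 (12/4), tid=0 (12%4)
i=0: r=0*2+0=0, c=gid=3
col: 0 vs 3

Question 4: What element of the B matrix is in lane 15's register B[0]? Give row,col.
lane 15->15/4=3, 15 mod 4=3
i=0  r:2·3+0->6  c:3

6,3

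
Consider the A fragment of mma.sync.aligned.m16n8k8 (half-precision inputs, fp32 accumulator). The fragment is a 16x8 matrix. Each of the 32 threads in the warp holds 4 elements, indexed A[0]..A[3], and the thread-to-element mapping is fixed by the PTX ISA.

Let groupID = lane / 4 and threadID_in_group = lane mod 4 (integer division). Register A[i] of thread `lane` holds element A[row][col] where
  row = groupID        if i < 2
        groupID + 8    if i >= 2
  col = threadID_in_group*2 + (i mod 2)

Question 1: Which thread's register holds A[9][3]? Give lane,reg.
r=9→G=1,rhi=1  c=3→T=1,p=1
L=1*4+1=5  i=1*2+1=3

5,3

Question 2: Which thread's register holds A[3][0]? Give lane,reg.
12,0

r=3→G=3,rhi=0  c=0→T=0,p=0
L=3*4+0=12  i=0*2+0=0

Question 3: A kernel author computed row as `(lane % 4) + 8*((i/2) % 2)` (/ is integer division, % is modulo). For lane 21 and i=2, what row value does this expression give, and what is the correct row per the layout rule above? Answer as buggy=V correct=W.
buggy=9 correct=13

`(lane % 4) + 8*((i/2) % 2)`[21,2]=>9
L=21=>grp=21>>2=5, tig=21&3=1
[2]=>row 5+8=13  col 1·2+0=2
row: 9 vs 13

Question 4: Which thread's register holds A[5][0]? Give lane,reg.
20,0

r:5=>grp=5,rB=0  c:0=>tig=0,lo=0
L=5*4+0=20  i=0*2+0=0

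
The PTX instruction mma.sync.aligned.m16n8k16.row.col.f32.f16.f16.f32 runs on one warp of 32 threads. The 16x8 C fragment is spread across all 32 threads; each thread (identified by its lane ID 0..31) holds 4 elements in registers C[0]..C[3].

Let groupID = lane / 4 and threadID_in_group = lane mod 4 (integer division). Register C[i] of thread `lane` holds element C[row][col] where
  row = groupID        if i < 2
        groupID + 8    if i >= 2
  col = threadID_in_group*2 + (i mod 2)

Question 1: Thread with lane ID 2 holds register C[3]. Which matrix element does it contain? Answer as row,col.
L=2⇒gr=2>>2=0, th=2&3=2
[3]⇒row 0+8=8  col 2·2+1=5

8,5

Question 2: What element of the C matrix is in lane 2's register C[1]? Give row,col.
0,5

lane 2: grp=0 (2/4), tig=2 (2%4)
i=1: r=0+0=0, c=2*2+1=5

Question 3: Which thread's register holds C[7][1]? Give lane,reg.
28,1

r=7→G=7,rhi=0  c=1→T=0,p=1
L=7*4+0=28  i=0*2+1=1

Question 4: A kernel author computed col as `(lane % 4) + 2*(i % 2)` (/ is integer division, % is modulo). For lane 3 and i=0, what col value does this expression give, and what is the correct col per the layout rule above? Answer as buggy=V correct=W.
`(lane % 4) + 2*(i % 2)`[3,0]⇒3
lane 3: gr=0 (3/4), th=3 (3%4)
i=0: r=0+0=0, c=3*2+0=6
col: 3 vs 6

buggy=3 correct=6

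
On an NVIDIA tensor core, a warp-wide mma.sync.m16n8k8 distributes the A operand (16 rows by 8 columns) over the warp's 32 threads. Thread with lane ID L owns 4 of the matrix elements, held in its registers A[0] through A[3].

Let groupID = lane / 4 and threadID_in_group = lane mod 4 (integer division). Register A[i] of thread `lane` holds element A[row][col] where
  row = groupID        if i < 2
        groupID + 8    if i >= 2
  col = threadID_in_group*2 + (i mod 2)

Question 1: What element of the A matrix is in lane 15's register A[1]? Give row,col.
15: gr=3,th=3
[1] (3+0,3*2+1) = (3,7)

3,7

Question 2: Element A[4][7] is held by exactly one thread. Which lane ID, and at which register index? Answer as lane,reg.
19,1

r=4⇒gr=4,Rb=0  c=7⇒th=3,odd=1
L=4*4+3=19  i=0*2+1=1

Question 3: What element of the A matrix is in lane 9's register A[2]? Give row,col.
lane 9: grp=2 (9/4), tig=1 (9%4)
i=2: r=2+8=10, c=1*2+0=2

10,2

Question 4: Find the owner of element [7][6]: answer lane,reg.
31,0

r: 7->gid=7,r8=0  c: 6->tid=3,i&1=0
L=7*4+3=31  i=0*2+0=0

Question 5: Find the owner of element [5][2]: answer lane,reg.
21,0

r=5→G=5,rhi=0  c=2→T=1,p=0
L=5*4+1=21  i=0*2+0=0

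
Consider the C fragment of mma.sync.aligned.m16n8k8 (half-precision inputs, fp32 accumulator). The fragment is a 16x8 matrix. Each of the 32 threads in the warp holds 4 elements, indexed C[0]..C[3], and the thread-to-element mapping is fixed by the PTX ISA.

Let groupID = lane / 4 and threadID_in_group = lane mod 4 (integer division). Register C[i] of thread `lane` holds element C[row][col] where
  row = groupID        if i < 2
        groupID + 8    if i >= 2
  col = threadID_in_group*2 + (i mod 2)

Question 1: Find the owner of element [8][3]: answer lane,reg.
r=8→G=0,rhi=1  c=3→T=1,p=1
L=0*4+1=1  i=1*2+1=3

1,3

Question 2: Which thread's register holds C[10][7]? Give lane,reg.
r=10→G=2,rhi=1  c=7→T=3,p=1
L=2*4+3=11  i=1*2+1=3

11,3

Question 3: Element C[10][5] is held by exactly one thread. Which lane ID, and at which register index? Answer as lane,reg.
r=10->g=2,rb=1  c=5->t=2,b0=1
L=2*4+2=10  i=1*2+1=3

10,3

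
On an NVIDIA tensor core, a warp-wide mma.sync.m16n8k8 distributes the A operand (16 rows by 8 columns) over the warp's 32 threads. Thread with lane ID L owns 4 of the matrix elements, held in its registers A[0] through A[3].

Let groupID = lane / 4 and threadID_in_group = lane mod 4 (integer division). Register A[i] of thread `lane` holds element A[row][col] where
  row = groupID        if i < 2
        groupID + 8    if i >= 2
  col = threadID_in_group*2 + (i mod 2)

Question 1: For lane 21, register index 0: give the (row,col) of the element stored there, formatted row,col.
5,2

L=21->g=21>>2=5, t=21&3=1
[0]->row 5+0=5  col 1·2+0=2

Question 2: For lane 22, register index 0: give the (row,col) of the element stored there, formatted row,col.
22: G=5,T=2
[0] (5+0,2*2+0) = (5,4)

5,4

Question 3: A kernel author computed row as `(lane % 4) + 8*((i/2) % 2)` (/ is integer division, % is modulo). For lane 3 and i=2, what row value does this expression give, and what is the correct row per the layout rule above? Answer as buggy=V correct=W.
`(lane % 4) + 8*((i/2) % 2)`[3,2]⇒11
lane 3⇒3/4=0, 3 mod 4=3
i=2  r:0+8⇒8  c:2·3+0⇒6
row: 11 vs 8

buggy=11 correct=8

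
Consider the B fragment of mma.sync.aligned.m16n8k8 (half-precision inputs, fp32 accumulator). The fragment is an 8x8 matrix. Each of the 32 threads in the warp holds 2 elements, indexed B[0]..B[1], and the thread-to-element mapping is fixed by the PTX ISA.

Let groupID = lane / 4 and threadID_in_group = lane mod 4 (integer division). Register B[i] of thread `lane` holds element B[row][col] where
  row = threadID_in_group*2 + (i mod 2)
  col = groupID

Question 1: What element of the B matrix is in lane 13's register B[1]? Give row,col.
13: G=3,T=1
[1] (1*2+1,3) = (3,3)

3,3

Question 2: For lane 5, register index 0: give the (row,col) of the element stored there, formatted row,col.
lane 5→5/4=1, 5 mod 4=1
i=0  r:2·1+0→2  c:1

2,1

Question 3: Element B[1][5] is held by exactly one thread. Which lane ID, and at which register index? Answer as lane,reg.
20,1

c=5->g=5  r=1->t=0,b0=1
L=5*4+0=20  i=1=1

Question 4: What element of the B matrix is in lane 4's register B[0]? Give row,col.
0,1

L=4->gid=4>>2=1, tid=4&3=0
[0]->row 0·2+0=0  col gid=1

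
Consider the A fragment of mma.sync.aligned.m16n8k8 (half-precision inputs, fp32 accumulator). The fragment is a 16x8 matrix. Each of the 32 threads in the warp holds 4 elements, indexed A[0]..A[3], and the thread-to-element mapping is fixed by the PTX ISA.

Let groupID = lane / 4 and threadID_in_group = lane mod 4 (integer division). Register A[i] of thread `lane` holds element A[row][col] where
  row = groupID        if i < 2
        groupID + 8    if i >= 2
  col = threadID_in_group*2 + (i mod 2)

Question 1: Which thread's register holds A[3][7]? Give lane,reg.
15,1

r=3⇒gr=3,Rb=0  c=7⇒th=3,odd=1
L=3*4+3=15  i=0*2+1=1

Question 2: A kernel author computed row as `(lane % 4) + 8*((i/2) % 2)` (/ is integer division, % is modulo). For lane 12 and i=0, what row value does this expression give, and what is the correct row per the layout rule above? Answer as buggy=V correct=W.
buggy=0 correct=3

`(lane % 4) + 8*((i/2) % 2)`[12,0]->0
lane 12: gid=3 (12/4), tid=0 (12%4)
i=0: r=3+0=3, c=0*2+0=0
row: 0 vs 3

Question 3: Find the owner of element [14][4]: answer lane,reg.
r:14=>grp=6,rB=1  c:4=>tig=2,lo=0
L=6*4+2=26  i=1*2+0=2

26,2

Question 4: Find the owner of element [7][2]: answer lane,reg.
29,0

r=7->g=7,rb=0  c=2->t=1,b0=0
L=7*4+1=29  i=0*2+0=0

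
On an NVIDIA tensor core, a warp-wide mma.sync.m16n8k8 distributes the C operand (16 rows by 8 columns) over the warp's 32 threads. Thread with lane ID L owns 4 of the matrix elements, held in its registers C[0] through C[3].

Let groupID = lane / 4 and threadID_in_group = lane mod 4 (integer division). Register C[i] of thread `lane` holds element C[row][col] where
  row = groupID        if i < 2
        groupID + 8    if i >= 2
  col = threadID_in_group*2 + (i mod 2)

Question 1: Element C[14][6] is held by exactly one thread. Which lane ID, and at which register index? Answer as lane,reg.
27,2

r: 14->gid=6,r8=1  c: 6->tid=3,i&1=0
L=6*4+3=27  i=1*2+0=2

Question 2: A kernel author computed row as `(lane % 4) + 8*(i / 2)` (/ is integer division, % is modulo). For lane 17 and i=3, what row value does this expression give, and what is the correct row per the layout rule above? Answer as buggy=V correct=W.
buggy=9 correct=12

`(lane % 4) + 8*(i / 2)`[17,3]=>9
17: grp=4,tig=1
[3] (4+8,1*2+1) = (12,3)
row: 9 vs 12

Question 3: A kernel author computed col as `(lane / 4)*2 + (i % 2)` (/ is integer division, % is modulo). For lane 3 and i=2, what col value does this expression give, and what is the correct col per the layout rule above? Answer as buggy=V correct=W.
`(lane / 4)*2 + (i % 2)`[3,2]⇒0
lane 3: gr=0 (3/4), th=3 (3%4)
i=2: r=0+8=8, c=3*2+0=6
col: 0 vs 6

buggy=0 correct=6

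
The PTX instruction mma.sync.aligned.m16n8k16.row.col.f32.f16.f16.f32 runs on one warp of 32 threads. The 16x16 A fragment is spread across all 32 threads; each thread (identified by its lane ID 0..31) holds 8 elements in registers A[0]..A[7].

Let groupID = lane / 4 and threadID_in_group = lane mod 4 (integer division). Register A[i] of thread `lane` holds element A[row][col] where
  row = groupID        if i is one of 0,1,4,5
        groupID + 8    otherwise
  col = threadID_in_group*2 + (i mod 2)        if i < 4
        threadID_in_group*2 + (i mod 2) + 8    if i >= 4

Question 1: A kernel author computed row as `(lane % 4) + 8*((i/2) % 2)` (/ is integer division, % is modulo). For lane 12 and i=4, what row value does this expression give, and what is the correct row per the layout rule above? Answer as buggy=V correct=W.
`(lane % 4) + 8*((i/2) % 2)`[12,4]→0
12: G=3,T=0
[4] (3+0,0*2+0+8) = (3,8)
row: 0 vs 3

buggy=0 correct=3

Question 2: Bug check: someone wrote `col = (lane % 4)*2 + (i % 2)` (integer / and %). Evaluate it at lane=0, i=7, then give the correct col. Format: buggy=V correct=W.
`(lane % 4)*2 + (i % 2)`[0,7]->1
L=0->gid=0>>2=0, tid=0&3=0
[7]->row 0+8=8  col 0·2+1+8=9
col: 1 vs 9

buggy=1 correct=9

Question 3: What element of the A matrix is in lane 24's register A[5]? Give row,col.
lane 24: gid=6 (24/4), tid=0 (24%4)
i=5: r=6+0=6, c=0*2+1+8=9

6,9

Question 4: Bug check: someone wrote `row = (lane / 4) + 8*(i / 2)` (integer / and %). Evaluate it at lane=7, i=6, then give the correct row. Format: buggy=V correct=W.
`(lane / 4) + 8*(i / 2)`[7,6]⇒25
L=7⇒gr=7>>2=1, th=7&3=3
[6]⇒row 1+8=9  col 3·2+0+8=14
row: 25 vs 9

buggy=25 correct=9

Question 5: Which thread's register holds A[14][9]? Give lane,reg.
24,7

r=14⇒gr=6,Rb=1  c=9⇒Cb=1,th=0,odd=1
L=6*4+0=24  i=1*4+1*2+1=7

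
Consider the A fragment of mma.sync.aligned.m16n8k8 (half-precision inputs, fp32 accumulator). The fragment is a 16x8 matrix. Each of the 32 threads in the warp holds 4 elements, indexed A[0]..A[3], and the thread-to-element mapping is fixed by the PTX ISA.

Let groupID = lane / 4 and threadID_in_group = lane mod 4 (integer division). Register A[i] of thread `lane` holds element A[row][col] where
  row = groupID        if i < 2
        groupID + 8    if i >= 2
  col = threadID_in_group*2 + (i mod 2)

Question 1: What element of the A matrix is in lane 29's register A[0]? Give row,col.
7,2

lane 29: G=7 (29/4), T=1 (29%4)
i=0: r=7+0=7, c=1*2+0=2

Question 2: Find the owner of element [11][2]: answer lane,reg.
13,2

r: 11->gid=3,r8=1  c: 2->tid=1,i&1=0
L=3*4+1=13  i=1*2+0=2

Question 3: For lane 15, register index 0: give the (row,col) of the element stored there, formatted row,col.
3,6

L=15->gid=15>>2=3, tid=15&3=3
[0]->row 3+0=3  col 3·2+0=6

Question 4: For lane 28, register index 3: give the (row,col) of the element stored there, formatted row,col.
lane 28⇒28/4=7, 28 mod 4=0
i=3  r:7+8⇒15  c:2·0+1⇒1

15,1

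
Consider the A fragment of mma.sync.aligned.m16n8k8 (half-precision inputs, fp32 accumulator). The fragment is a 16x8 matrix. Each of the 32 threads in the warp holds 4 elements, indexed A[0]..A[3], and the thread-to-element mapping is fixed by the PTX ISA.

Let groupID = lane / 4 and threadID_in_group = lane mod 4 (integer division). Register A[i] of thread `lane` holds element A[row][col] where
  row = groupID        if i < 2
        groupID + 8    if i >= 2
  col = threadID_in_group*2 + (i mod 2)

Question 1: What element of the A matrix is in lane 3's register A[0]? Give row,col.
0,6

lane 3: G=0 (3/4), T=3 (3%4)
i=0: r=0+0=0, c=3*2+0=6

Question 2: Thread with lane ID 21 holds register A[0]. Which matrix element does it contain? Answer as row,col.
5,2

L=21=>grp=21>>2=5, tig=21&3=1
[0]=>row 5+0=5  col 1·2+0=2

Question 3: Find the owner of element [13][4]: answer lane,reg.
r=13→G=5,rhi=1  c=4→T=2,p=0
L=5*4+2=22  i=1*2+0=2

22,2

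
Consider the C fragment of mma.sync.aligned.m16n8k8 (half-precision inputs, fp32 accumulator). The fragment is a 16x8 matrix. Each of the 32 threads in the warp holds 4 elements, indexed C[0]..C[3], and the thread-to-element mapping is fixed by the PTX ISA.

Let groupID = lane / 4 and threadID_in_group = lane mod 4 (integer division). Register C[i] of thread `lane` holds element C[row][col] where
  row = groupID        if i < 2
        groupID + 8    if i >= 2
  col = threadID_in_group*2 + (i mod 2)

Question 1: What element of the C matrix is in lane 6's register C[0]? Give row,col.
1,4

L=6⇒gr=6>>2=1, th=6&3=2
[0]⇒row 1+0=1  col 2·2+0=4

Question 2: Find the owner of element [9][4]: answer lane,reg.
6,2

r:9=>grp=1,rB=1  c:4=>tig=2,lo=0
L=1*4+2=6  i=1*2+0=2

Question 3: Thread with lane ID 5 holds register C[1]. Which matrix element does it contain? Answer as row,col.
1,3

lane 5⇒5/4=1, 5 mod 4=1
i=1  r:1+0⇒1  c:2·1+1⇒3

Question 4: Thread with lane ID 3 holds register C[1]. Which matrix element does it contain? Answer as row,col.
0,7

lane 3->3/4=0, 3 mod 4=3
i=1  r:0+0->0  c:2·3+1->7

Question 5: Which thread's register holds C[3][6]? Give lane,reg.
15,0

r:3=>grp=3,rB=0  c:6=>tig=3,lo=0
L=3*4+3=15  i=0*2+0=0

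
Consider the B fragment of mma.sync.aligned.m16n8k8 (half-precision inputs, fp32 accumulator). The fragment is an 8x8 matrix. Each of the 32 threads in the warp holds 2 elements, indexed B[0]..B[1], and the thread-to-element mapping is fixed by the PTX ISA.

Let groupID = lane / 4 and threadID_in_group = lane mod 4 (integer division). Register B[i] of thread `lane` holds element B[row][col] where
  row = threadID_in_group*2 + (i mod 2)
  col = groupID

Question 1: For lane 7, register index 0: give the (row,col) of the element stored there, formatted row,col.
lane 7->7/4=1, 7 mod 4=3
i=0  r:2·3+0->6  c:1

6,1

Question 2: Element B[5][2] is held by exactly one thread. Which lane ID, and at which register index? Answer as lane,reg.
c: 2->gid=2  r: 5->tid=2,i&1=1
L=2*4+2=10  i=1=1

10,1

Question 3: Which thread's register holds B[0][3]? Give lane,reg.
12,0

c: 3->gid=3  r: 0->tid=0,i&1=0
L=3*4+0=12  i=0=0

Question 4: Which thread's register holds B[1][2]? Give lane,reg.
c:2=>grp=2  r:1=>tig=0,lo=1
L=2*4+0=8  i=1=1

8,1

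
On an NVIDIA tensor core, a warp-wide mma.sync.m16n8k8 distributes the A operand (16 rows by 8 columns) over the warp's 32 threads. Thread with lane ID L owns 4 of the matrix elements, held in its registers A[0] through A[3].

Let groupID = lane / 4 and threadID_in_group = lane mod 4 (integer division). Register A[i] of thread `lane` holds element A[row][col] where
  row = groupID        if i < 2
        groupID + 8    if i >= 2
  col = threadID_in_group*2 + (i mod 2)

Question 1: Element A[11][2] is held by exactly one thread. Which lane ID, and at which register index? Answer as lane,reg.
13,2

r=11→G=3,rhi=1  c=2→T=1,p=0
L=3*4+1=13  i=1*2+0=2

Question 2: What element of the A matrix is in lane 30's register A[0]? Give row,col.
7,4

30: gid=7,tid=2
[0] (7+0,2*2+0) = (7,4)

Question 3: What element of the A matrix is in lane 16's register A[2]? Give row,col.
lane 16: g=4 (16/4), t=0 (16%4)
i=2: r=4+8=12, c=0*2+0=0

12,0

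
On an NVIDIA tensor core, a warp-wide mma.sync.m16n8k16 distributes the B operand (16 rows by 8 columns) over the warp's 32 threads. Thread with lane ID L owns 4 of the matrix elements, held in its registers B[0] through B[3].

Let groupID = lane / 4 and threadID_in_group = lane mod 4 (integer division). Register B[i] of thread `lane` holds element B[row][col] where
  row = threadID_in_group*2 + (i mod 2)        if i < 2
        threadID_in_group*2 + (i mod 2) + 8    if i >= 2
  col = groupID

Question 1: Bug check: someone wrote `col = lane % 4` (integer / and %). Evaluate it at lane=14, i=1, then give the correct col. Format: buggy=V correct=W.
buggy=2 correct=3

`lane % 4`[14,1]⇒2
14: gr=3,th=2
[1] (2*2+1+0,3) = (5,3)
col: 2 vs 3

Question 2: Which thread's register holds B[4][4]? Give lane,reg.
c=4->g=4  r=4->rb=0,t=2,b0=0
L=4*4+2=18  i=0*2+0=0

18,0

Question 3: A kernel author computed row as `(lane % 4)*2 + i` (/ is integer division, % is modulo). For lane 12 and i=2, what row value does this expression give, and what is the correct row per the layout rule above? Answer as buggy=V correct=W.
buggy=2 correct=8

`(lane % 4)*2 + i`[12,2]->2
L=12->gid=12>>2=3, tid=12&3=0
[2]->row 0·2+0+8=8  col gid=3
row: 2 vs 8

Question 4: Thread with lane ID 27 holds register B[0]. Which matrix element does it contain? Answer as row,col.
6,6

lane 27: gid=6 (27/4), tid=3 (27%4)
i=0: r=3*2+0+0=6, c=gid=6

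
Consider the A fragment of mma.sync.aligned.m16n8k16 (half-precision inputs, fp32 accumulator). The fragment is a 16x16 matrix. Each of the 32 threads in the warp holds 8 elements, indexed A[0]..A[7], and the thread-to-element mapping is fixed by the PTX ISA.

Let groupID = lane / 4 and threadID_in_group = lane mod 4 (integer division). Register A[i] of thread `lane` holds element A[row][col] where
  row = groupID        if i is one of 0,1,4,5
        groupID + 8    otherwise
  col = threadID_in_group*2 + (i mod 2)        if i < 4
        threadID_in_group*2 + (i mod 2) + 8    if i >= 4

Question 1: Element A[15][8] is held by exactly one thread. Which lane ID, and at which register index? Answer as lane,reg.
r: 15->gid=7,r8=1  c: 8->c8=1,tid=0,i&1=0
L=7*4+0=28  i=1*4+1*2+0=6

28,6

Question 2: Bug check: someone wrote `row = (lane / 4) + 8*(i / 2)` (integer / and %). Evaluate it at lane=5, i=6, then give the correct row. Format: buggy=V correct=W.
`(lane / 4) + 8*(i / 2)`[5,6]->25
lane 5->5/4=1, 5 mod 4=1
i=6  r:1+8->9  c:2·1+0+8->10
row: 25 vs 9

buggy=25 correct=9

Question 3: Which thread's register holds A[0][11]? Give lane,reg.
1,5

r=0→G=0,rhi=0  c=11→chi=1,T=1,p=1
L=0*4+1=1  i=1*4+0*2+1=5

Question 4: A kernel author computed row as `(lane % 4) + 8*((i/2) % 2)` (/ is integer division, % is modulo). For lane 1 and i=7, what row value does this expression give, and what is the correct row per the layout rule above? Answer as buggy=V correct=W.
buggy=9 correct=8

`(lane % 4) + 8*((i/2) % 2)`[1,7]=>9
1: grp=0,tig=1
[7] (0+8,1*2+1+8) = (8,11)
row: 9 vs 8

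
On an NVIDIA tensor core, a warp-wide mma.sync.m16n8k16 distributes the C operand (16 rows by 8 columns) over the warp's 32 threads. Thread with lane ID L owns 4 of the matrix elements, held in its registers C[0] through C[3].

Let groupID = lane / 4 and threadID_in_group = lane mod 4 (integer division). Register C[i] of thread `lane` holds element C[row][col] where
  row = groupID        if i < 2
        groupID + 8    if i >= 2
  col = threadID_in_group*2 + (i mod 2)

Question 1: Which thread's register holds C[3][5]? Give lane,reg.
14,1

r=3→G=3,rhi=0  c=5→T=2,p=1
L=3*4+2=14  i=0*2+1=1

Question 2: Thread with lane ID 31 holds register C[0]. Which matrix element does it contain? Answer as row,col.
31: gr=7,th=3
[0] (7+0,3*2+0) = (7,6)

7,6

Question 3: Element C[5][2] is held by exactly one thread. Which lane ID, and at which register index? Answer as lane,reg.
r:5=>grp=5,rB=0  c:2=>tig=1,lo=0
L=5*4+1=21  i=0*2+0=0

21,0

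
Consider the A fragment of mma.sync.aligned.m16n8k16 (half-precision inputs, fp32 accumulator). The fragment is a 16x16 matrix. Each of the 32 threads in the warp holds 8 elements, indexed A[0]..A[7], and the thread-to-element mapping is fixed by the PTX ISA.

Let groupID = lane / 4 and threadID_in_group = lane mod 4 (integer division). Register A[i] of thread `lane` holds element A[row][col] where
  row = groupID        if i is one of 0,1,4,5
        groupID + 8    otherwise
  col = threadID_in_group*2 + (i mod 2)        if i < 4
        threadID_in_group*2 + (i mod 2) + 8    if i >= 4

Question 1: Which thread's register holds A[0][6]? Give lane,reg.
3,0

r=0⇒gr=0,Rb=0  c=6⇒Cb=0,th=3,odd=0
L=0*4+3=3  i=0*4+0*2+0=0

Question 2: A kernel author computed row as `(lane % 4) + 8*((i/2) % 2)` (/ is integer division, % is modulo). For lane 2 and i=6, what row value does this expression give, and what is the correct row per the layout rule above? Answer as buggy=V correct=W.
buggy=10 correct=8

`(lane % 4) + 8*((i/2) % 2)`[2,6]->10
L=2->g=2>>2=0, t=2&3=2
[6]->row 0+8=8  col 2·2+0+8=12
row: 10 vs 8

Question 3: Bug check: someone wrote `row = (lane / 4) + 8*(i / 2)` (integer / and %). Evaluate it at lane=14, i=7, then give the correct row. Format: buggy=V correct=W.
`(lane / 4) + 8*(i / 2)`[14,7]=>27
lane 14: grp=3 (14/4), tig=2 (14%4)
i=7: r=3+8=11, c=2*2+1+8=13
row: 27 vs 11

buggy=27 correct=11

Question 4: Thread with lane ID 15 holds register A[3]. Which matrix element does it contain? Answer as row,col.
lane 15->15/4=3, 15 mod 4=3
i=3  r:3+8->11  c:2·3+1+0->7

11,7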